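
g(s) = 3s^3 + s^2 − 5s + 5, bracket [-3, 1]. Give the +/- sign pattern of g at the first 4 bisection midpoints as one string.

midpoint -1: g = 8 > 0 → [-3, -1]
midpoint -2: g = -5 < 0 → [-2, -1]
midpoint -1.5: g = 4.625 > 0 → [-2, -1.5]
midpoint -1.75: g = 0.7344 > 0 → [-2, -1.75]

+-++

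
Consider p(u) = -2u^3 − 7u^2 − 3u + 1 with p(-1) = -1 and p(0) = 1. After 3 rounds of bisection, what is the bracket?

p(-0.5) = 1 > 0, so the root lies in [-1, -0.5]
p(-0.75) = 0.15625 > 0, so the root lies in [-1, -0.75]
p(-0.875) = -0.394531 < 0, so the root lies in [-0.875, -0.75]

[-0.875, -0.75]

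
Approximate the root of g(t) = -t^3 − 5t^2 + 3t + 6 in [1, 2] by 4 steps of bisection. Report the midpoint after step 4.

1.1875

t = 1.5 gives g = -4.125, negative; keep [1, 1.5]
t = 1.25 gives g = -0.015625, negative; keep [1, 1.25]
t = 1.125 gives g = 1.623047, positive; keep [1.125, 1.25]
t = 1.1875 gives g = 0.8372, positive; keep [1.1875, 1.25]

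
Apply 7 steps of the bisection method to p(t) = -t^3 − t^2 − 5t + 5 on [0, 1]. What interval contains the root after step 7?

t = 0.5 gives p = 2.125, positive; keep [0.5, 1]
t = 0.75 gives p = 0.265625, positive; keep [0.75, 1]
t = 0.875 gives p = -0.810547, negative; keep [0.75, 0.875]
t = 0.8125 gives p = -0.259, negative; keep [0.75, 0.8125]
t = 0.78125 gives p = 0.0066, positive; keep [0.78125, 0.8125]
t = 0.796875 gives p = -0.1254, negative; keep [0.78125, 0.796875]
t = 0.7890625 gives p = -0.0592, negative; keep [0.78125, 0.7890625]

[0.78125, 0.7890625]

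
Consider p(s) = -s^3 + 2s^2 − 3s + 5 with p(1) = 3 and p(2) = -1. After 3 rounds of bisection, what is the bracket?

[1.75, 1.875]

p(1.5) = 1.625 > 0, so the root lies in [1.5, 2]
p(1.75) = 0.515625 > 0, so the root lies in [1.75, 2]
p(1.875) = -0.185547 < 0, so the root lies in [1.75, 1.875]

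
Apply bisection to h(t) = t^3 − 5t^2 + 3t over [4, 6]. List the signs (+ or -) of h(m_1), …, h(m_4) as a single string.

m = 5, h(m) = 15 (+); new bracket [4, 5]
m = 4.5, h(m) = 3.375 (+); new bracket [4, 4.5]
m = 4.25, h(m) = -0.796875 (−); new bracket [4.25, 4.5]
m = 4.375, h(m) = 1.1621 (+); new bracket [4.25, 4.375]

++-+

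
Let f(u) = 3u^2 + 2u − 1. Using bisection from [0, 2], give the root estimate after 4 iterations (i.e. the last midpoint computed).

m = 1, f(m) = 4 (+); new bracket [0, 1]
m = 0.5, f(m) = 0.75 (+); new bracket [0, 0.5]
m = 0.25, f(m) = -0.3125 (−); new bracket [0.25, 0.5]
m = 0.375, f(m) = 0.1719 (+); new bracket [0.25, 0.375]

0.375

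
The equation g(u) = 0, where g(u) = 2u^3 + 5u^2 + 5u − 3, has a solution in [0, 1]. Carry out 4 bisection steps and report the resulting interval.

midpoint 0.5: g = 1 > 0 → [0, 0.5]
midpoint 0.25: g = -1.40625 < 0 → [0.25, 0.5]
midpoint 0.375: g = -0.316406 < 0 → [0.375, 0.5]
midpoint 0.4375: g = 0.312 > 0 → [0.375, 0.4375]

[0.375, 0.4375]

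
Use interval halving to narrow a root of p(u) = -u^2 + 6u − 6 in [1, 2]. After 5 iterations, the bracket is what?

midpoint 1.5: p = 0.75 > 0 → [1, 1.5]
midpoint 1.25: p = -0.0625 < 0 → [1.25, 1.5]
midpoint 1.375: p = 0.359375 > 0 → [1.25, 1.375]
midpoint 1.3125: p = 0.1523 > 0 → [1.25, 1.3125]
midpoint 1.28125: p = 0.0459 > 0 → [1.25, 1.28125]

[1.25, 1.28125]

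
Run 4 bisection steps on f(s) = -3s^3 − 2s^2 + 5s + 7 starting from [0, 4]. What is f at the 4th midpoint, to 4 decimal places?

f(2) = -15 < 0, so the root lies in [0, 2]
f(1) = 7 > 0, so the root lies in [1, 2]
f(1.5) = -0.125 < 0, so the root lies in [1, 1.5]
f(1.25) = 4.2656 > 0, so the root lies in [1.25, 1.5]

4.2656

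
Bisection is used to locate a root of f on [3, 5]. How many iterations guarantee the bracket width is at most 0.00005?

16

Width after n steps is 2/2^n. Need 2^n ≥ 2/0.00005 = 40000.
2^15 = 32768 < 40000 ≤ 2^16 = 65536, so n = 16.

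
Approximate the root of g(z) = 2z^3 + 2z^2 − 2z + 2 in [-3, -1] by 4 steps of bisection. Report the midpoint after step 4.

z = -2 gives g = -2, negative; keep [-2, -1]
z = -1.5 gives g = 2.75, positive; keep [-2, -1.5]
z = -1.75 gives g = 0.90625, positive; keep [-2, -1.75]
z = -1.875 gives g = -0.4023, negative; keep [-1.875, -1.75]

-1.875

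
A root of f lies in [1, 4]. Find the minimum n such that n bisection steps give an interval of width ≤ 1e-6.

22

Width after n steps is 3/2^n. Need 2^n ≥ 3/1e-6 = 3000000.
2^21 = 2097152 < 3000000 ≤ 2^22 = 4194304, so n = 22.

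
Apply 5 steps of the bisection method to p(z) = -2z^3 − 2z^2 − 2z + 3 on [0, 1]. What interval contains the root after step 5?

z = 0.5 gives p = 1.25, positive; keep [0.5, 1]
z = 0.75 gives p = -0.46875, negative; keep [0.5, 0.75]
z = 0.625 gives p = 0.480469, positive; keep [0.625, 0.75]
z = 0.6875 gives p = 0.0298, positive; keep [0.6875, 0.75]
z = 0.71875 gives p = -0.2133, negative; keep [0.6875, 0.71875]

[0.6875, 0.71875]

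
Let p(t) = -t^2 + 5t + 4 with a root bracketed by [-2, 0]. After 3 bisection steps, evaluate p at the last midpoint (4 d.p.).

p(-1) = -2 < 0, so the root lies in [-1, 0]
p(-0.5) = 1.25 > 0, so the root lies in [-1, -0.5]
p(-0.75) = -0.3125 < 0, so the root lies in [-0.75, -0.5]

-0.3125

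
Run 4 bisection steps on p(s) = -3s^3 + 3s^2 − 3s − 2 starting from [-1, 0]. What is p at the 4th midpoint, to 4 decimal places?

s = -0.5 gives p = 0.625, positive; keep [-0.5, 0]
s = -0.25 gives p = -1.015625, negative; keep [-0.5, -0.25]
s = -0.375 gives p = -0.294922, negative; keep [-0.5, -0.375]
s = -0.4375 gives p = 0.1379, positive; keep [-0.4375, -0.375]

0.1379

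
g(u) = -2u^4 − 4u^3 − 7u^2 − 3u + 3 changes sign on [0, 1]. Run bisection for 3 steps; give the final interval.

[0.375, 0.5]

g(0.5) = -0.875 < 0, so the root lies in [0, 0.5]
g(0.25) = 1.742188 > 0, so the root lies in [0.25, 0.5]
g(0.375) = 0.640137 > 0, so the root lies in [0.375, 0.5]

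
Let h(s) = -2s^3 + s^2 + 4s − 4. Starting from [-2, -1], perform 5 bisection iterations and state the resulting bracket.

[-1.59375, -1.5625]

s = -1.5 gives h = -1, negative; keep [-2, -1.5]
s = -1.75 gives h = 2.78125, positive; keep [-1.75, -1.5]
s = -1.625 gives h = 0.722656, positive; keep [-1.625, -1.5]
s = -1.5625 gives h = -0.1792, negative; keep [-1.625, -1.5625]
s = -1.59375 gives h = 0.2614, positive; keep [-1.59375, -1.5625]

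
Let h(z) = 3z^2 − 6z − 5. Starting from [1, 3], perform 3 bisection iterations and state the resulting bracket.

m = 2, h(m) = -5 (−); new bracket [2, 3]
m = 2.5, h(m) = -1.25 (−); new bracket [2.5, 3]
m = 2.75, h(m) = 1.1875 (+); new bracket [2.5, 2.75]

[2.5, 2.75]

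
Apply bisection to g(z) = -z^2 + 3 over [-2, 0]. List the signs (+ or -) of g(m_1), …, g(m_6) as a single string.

++-+++

z = -1 gives g = 2, positive; keep [-2, -1]
z = -1.5 gives g = 0.75, positive; keep [-2, -1.5]
z = -1.75 gives g = -0.0625, negative; keep [-1.75, -1.5]
z = -1.625 gives g = 0.3594, positive; keep [-1.75, -1.625]
z = -1.6875 gives g = 0.1523, positive; keep [-1.75, -1.6875]
z = -1.71875 gives g = 0.0459, positive; keep [-1.75, -1.71875]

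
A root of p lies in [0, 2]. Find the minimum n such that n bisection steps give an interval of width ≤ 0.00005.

Width after n steps is 2/2^n. Need 2^n ≥ 2/0.00005 = 40000.
2^15 = 32768 < 40000 ≤ 2^16 = 65536, so n = 16.

16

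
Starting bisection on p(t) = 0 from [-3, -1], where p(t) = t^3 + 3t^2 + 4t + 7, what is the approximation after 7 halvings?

-2.515625

midpoint -2: p = 3 > 0 → [-3, -2]
midpoint -2.5: p = 0.125 > 0 → [-3, -2.5]
midpoint -2.75: p = -2.109375 < 0 → [-2.75, -2.5]
midpoint -2.625: p = -0.916 < 0 → [-2.625, -2.5]
midpoint -2.5625: p = -0.3772 < 0 → [-2.5625, -2.5]
midpoint -2.53125: p = -0.1216 < 0 → [-2.53125, -2.5]
midpoint -2.515625: p = 0.0028 > 0 → [-2.53125, -2.515625]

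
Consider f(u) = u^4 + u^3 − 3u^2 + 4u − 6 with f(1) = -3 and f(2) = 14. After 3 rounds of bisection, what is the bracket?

f(1.5) = 1.6875 > 0, so the root lies in [1, 1.5]
f(1.25) = -1.292969 < 0, so the root lies in [1.25, 1.5]
f(1.375) = 0.002197 > 0, so the root lies in [1.25, 1.375]

[1.25, 1.375]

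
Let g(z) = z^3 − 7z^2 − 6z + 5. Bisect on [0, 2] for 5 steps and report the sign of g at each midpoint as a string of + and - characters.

-+---

z = 1 gives g = -7, negative; keep [0, 1]
z = 0.5 gives g = 0.375, positive; keep [0.5, 1]
z = 0.75 gives g = -3.015625, negative; keep [0.5, 0.75]
z = 0.625 gives g = -1.2402, negative; keep [0.5, 0.625]
z = 0.5625 gives g = -0.4119, negative; keep [0.5, 0.5625]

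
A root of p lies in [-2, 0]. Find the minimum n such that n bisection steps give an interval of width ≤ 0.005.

Width after n steps is 2/2^n. Need 2^n ≥ 2/0.005 = 400.
2^8 = 256 < 400 ≤ 2^9 = 512, so n = 9.

9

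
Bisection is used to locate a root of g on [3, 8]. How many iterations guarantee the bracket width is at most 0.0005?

14

Width after n steps is 5/2^n. Need 2^n ≥ 5/0.0005 = 10000.
2^13 = 8192 < 10000 ≤ 2^14 = 16384, so n = 14.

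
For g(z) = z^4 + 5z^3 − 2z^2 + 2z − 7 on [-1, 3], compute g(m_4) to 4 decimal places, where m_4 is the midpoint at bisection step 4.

z = 1 gives g = -1, negative; keep [1, 3]
z = 2 gives g = 45, positive; keep [1, 2]
z = 1.5 gives g = 13.4375, positive; keep [1, 1.5]
z = 1.25 gives g = 4.582, positive; keep [1, 1.25]

4.5820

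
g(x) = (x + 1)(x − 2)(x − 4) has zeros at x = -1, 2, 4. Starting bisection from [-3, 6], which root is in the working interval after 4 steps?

-1

g(1.5) = 3.125 > 0, so the root lies in [-3, 1.5]
g(-0.75) = 3.265625 > 0, so the root lies in [-3, -0.75]
g(-1.875) = -19.919922 < 0, so the root lies in [-1.875, -0.75]
g(-1.3125) = -5.4993 < 0, so the root lies in [-1.3125, -0.75]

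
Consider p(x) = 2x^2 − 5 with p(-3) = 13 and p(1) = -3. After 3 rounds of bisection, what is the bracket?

m = -1, p(m) = -3 (−); new bracket [-3, -1]
m = -2, p(m) = 3 (+); new bracket [-2, -1]
m = -1.5, p(m) = -0.5 (−); new bracket [-2, -1.5]

[-2, -1.5]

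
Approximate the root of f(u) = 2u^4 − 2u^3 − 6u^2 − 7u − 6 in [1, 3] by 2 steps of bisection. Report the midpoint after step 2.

2.5

m = 2, f(m) = -28 (−); new bracket [2, 3]
m = 2.5, f(m) = -14.125 (−); new bracket [2.5, 3]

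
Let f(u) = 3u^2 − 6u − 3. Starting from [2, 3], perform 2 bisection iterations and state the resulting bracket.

u = 2.5 gives f = 0.75, positive; keep [2, 2.5]
u = 2.25 gives f = -1.3125, negative; keep [2.25, 2.5]

[2.25, 2.5]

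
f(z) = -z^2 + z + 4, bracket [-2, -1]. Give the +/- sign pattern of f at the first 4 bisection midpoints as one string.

f(-1.5) = 0.25 > 0, so the root lies in [-2, -1.5]
f(-1.75) = -0.8125 < 0, so the root lies in [-1.75, -1.5]
f(-1.625) = -0.265625 < 0, so the root lies in [-1.625, -1.5]
f(-1.5625) = -0.0039 < 0, so the root lies in [-1.5625, -1.5]

+---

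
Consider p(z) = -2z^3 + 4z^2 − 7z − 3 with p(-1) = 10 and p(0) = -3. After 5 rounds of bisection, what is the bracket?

[-0.375, -0.34375]

z = -0.5 gives p = 1.75, positive; keep [-0.5, 0]
z = -0.25 gives p = -0.96875, negative; keep [-0.5, -0.25]
z = -0.375 gives p = 0.292969, positive; keep [-0.375, -0.25]
z = -0.3125 gives p = -0.3608, negative; keep [-0.375, -0.3125]
z = -0.34375 gives p = -0.0399, negative; keep [-0.375, -0.34375]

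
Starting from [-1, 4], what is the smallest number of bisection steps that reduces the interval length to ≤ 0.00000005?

27

Width after n steps is 5/2^n. Need 2^n ≥ 5/0.00000005 = 100000000.
2^26 = 67108864 < 100000000 ≤ 2^27 = 134217728, so n = 27.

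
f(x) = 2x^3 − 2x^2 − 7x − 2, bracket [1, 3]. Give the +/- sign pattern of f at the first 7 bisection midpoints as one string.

x = 2 gives f = -8, negative; keep [2, 3]
x = 2.5 gives f = -0.75, negative; keep [2.5, 3]
x = 2.75 gives f = 5.21875, positive; keep [2.5, 2.75]
x = 2.625 gives f = 2.0195, positive; keep [2.5, 2.625]
x = 2.5625 gives f = 0.5825, positive; keep [2.5, 2.5625]
x = 2.53125 gives f = -0.0966, negative; keep [2.53125, 2.5625]
x = 2.546875 gives f = 0.2397, positive; keep [2.53125, 2.546875]

--+++-+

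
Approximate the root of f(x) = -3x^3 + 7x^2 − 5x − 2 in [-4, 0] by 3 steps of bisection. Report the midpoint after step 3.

x = -2 gives f = 60, positive; keep [-2, 0]
x = -1 gives f = 13, positive; keep [-1, 0]
x = -0.5 gives f = 2.625, positive; keep [-0.5, 0]

-0.5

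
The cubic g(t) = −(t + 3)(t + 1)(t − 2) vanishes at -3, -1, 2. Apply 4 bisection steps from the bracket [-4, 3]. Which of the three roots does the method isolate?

g(-0.5) = 3.125 > 0, so the root lies in [-0.5, 3]
g(1.25) = 7.171875 > 0, so the root lies in [1.25, 3]
g(2.125) = -2.001953 < 0, so the root lies in [1.25, 2.125]
g(1.6875) = 3.9368 > 0, so the root lies in [1.6875, 2.125]

2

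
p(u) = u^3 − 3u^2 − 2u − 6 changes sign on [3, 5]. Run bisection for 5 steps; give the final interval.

[3.875, 3.9375]

u = 4 gives p = 2, positive; keep [3, 4]
u = 3.5 gives p = -6.875, negative; keep [3.5, 4]
u = 3.75 gives p = -2.953125, negative; keep [3.75, 4]
u = 3.875 gives p = -0.6113, negative; keep [3.875, 4]
u = 3.9375 gives p = 0.6599, positive; keep [3.875, 3.9375]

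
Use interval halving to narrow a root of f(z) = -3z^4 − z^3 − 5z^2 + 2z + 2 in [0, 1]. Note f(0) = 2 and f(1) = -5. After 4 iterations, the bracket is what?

[0.6875, 0.75]

z = 0.5 gives f = 1.4375, positive; keep [0.5, 1]
z = 0.75 gives f = -0.683594, negative; keep [0.5, 0.75]
z = 0.625 gives f = 0.594971, positive; keep [0.625, 0.75]
z = 0.6875 gives f = 0.0166, positive; keep [0.6875, 0.75]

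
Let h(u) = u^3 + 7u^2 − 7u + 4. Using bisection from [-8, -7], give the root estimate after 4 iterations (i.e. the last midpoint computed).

m = -7.5, h(m) = 28.375 (+); new bracket [-8, -7.5]
m = -7.75, h(m) = 13.203125 (+); new bracket [-8, -7.75]
m = -7.875, h(m) = 4.861328 (+); new bracket [-8, -7.875]
m = -7.9375, h(m) = 0.4963 (+); new bracket [-8, -7.9375]

-7.9375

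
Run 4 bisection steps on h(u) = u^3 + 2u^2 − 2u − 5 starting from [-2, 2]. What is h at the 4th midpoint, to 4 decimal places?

2.9844

h(0) = -5 < 0, so the root lies in [0, 2]
h(1) = -4 < 0, so the root lies in [1, 2]
h(1.5) = -0.125 < 0, so the root lies in [1.5, 2]
h(1.75) = 2.9844 > 0, so the root lies in [1.5, 1.75]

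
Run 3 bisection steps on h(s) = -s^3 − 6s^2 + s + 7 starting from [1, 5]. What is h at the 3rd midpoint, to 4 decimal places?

-8.3750

s = 3 gives h = -71, negative; keep [1, 3]
s = 2 gives h = -23, negative; keep [1, 2]
s = 1.5 gives h = -8.375, negative; keep [1, 1.5]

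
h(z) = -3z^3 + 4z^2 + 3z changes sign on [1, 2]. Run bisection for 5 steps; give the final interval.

[1.84375, 1.875]

z = 1.5 gives h = 3.375, positive; keep [1.5, 2]
z = 1.75 gives h = 1.421875, positive; keep [1.75, 2]
z = 1.875 gives h = -0.087891, negative; keep [1.75, 1.875]
z = 1.8125 gives h = 0.7151, positive; keep [1.8125, 1.875]
z = 1.84375 gives h = 0.3259, positive; keep [1.84375, 1.875]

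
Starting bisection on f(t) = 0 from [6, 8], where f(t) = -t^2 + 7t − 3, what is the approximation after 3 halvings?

midpoint 7: f = -3 < 0 → [6, 7]
midpoint 6.5: f = 0.25 > 0 → [6.5, 7]
midpoint 6.75: f = -1.3125 < 0 → [6.5, 6.75]

6.75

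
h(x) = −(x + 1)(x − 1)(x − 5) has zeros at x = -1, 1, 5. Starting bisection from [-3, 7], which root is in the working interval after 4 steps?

5

midpoint 2: h = 9 > 0 → [2, 7]
midpoint 4.5: h = 9.625 > 0 → [4.5, 7]
midpoint 5.75: h = -24.046875 < 0 → [4.5, 5.75]
midpoint 5.125: h = -3.1582 < 0 → [4.5, 5.125]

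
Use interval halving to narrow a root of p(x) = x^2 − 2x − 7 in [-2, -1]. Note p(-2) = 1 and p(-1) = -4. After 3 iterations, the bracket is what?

[-1.875, -1.75]

midpoint -1.5: p = -1.75 < 0 → [-2, -1.5]
midpoint -1.75: p = -0.4375 < 0 → [-2, -1.75]
midpoint -1.875: p = 0.265625 > 0 → [-1.875, -1.75]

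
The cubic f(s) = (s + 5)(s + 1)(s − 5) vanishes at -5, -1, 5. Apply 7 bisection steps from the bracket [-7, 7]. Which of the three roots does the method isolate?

m = 0, f(m) = -25 (−); new bracket [0, 7]
m = 3.5, f(m) = -57.375 (−); new bracket [3.5, 7]
m = 5.25, f(m) = 16.015625 (+); new bracket [3.5, 5.25]
m = 4.375, f(m) = -31.4941 (−); new bracket [4.375, 5.25]
m = 4.8125, f(m) = -10.6941 (−); new bracket [4.8125, 5.25]
m = 5.03125, f(m) = 1.8907 (+); new bracket [4.8125, 5.03125]
m = 4.921875, f(m) = -4.5903 (−); new bracket [4.921875, 5.03125]

5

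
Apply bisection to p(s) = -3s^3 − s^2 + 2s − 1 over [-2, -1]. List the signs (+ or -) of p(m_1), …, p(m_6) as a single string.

midpoint -1.5: p = 3.875 > 0 → [-1.5, -1]
midpoint -1.25: p = 0.796875 > 0 → [-1.25, -1]
midpoint -1.125: p = -0.244141 < 0 → [-1.25, -1.125]
midpoint -1.1875: p = 0.2385 > 0 → [-1.1875, -1.125]
midpoint -1.15625: p = -0.012 < 0 → [-1.1875, -1.15625]
midpoint -1.171875: p = 0.1109 > 0 → [-1.171875, -1.15625]

++-+-+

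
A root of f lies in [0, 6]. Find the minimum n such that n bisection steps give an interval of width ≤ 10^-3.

Width after n steps is 6/2^n. Need 2^n ≥ 6/10^-3 = 6000.
2^12 = 4096 < 6000 ≤ 2^13 = 8192, so n = 13.

13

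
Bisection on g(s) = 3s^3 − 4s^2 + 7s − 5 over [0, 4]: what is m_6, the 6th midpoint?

s = 2 gives g = 17, positive; keep [0, 2]
s = 1 gives g = 1, positive; keep [0, 1]
s = 0.5 gives g = -2.125, negative; keep [0.5, 1]
s = 0.75 gives g = -0.7344, negative; keep [0.75, 1]
s = 0.875 gives g = 0.0723, positive; keep [0.75, 0.875]
s = 0.8125 gives g = -0.344, negative; keep [0.8125, 0.875]

0.8125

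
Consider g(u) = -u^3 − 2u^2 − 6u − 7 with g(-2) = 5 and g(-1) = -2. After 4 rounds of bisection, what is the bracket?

g(-1.5) = 0.875 > 0, so the root lies in [-1.5, -1]
g(-1.25) = -0.671875 < 0, so the root lies in [-1.5, -1.25]
g(-1.375) = 0.068359 > 0, so the root lies in [-1.375, -1.25]
g(-1.3125) = -0.3093 < 0, so the root lies in [-1.375, -1.3125]

[-1.375, -1.3125]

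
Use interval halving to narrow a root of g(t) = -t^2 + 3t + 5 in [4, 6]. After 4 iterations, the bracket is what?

[4.125, 4.25]

midpoint 5: g = -5 < 0 → [4, 5]
midpoint 4.5: g = -1.75 < 0 → [4, 4.5]
midpoint 4.25: g = -0.3125 < 0 → [4, 4.25]
midpoint 4.125: g = 0.3594 > 0 → [4.125, 4.25]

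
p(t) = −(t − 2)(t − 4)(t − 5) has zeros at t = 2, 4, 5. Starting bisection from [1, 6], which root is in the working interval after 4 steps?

2

m = 3.5, p(m) = -1.125 (−); new bracket [1, 3.5]
m = 2.25, p(m) = -1.203125 (−); new bracket [1, 2.25]
m = 1.625, p(m) = 3.005859 (+); new bracket [1.625, 2.25]
m = 1.9375, p(m) = 0.3948 (+); new bracket [1.9375, 2.25]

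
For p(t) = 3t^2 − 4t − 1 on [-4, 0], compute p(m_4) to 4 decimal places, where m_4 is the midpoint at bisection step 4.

0.1875

midpoint -2: p = 19 > 0 → [-2, 0]
midpoint -1: p = 6 > 0 → [-1, 0]
midpoint -0.5: p = 1.75 > 0 → [-0.5, 0]
midpoint -0.25: p = 0.1875 > 0 → [-0.25, 0]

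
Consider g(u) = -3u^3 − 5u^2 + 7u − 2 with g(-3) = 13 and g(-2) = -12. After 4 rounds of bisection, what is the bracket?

[-2.6875, -2.625]

midpoint -2.5: g = -3.875 < 0 → [-3, -2.5]
midpoint -2.75: g = 3.328125 > 0 → [-2.75, -2.5]
midpoint -2.625: g = -0.564453 < 0 → [-2.75, -2.625]
midpoint -2.6875: g = 1.3069 > 0 → [-2.6875, -2.625]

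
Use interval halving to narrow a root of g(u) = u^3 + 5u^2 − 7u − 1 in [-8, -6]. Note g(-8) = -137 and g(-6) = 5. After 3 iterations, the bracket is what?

[-6.25, -6]

midpoint -7: g = -50 < 0 → [-7, -6]
midpoint -6.5: g = -18.875 < 0 → [-6.5, -6]
midpoint -6.25: g = -6.078125 < 0 → [-6.25, -6]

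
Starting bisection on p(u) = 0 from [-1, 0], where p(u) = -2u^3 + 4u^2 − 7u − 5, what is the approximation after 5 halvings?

p(-0.5) = -0.25 < 0, so the root lies in [-1, -0.5]
p(-0.75) = 3.34375 > 0, so the root lies in [-0.75, -0.5]
p(-0.625) = 1.425781 > 0, so the root lies in [-0.625, -0.5]
p(-0.5625) = 0.5591 > 0, so the root lies in [-0.5625, -0.5]
p(-0.53125) = 0.1475 > 0, so the root lies in [-0.53125, -0.5]

-0.53125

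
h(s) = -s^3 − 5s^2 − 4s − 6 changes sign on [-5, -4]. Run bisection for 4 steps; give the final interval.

h(-4.5) = 1.875 > 0, so the root lies in [-4.5, -4]
h(-4.25) = -2.546875 < 0, so the root lies in [-4.5, -4.25]
h(-4.375) = -0.462891 < 0, so the root lies in [-4.5, -4.375]
h(-4.4375) = 0.6736 > 0, so the root lies in [-4.4375, -4.375]

[-4.4375, -4.375]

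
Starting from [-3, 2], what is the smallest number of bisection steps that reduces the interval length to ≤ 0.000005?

Width after n steps is 5/2^n. Need 2^n ≥ 5/0.000005 = 1000000.
2^19 = 524288 < 1000000 ≤ 2^20 = 1048576, so n = 20.

20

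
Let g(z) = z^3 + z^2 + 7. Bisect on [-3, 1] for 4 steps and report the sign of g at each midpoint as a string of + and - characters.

midpoint -1: g = 7 > 0 → [-3, -1]
midpoint -2: g = 3 > 0 → [-3, -2]
midpoint -2.5: g = -2.375 < 0 → [-2.5, -2]
midpoint -2.25: g = 0.6719 > 0 → [-2.5, -2.25]

++-+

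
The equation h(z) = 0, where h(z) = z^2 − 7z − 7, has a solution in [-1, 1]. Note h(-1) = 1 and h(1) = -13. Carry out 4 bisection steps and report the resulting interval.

[-1, -0.875]

h(0) = -7 < 0, so the root lies in [-1, 0]
h(-0.5) = -3.25 < 0, so the root lies in [-1, -0.5]
h(-0.75) = -1.1875 < 0, so the root lies in [-1, -0.75]
h(-0.875) = -0.1094 < 0, so the root lies in [-1, -0.875]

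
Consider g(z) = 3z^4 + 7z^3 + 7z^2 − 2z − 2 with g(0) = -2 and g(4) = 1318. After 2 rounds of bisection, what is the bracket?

[0, 1]

m = 2, g(m) = 126 (+); new bracket [0, 2]
m = 1, g(m) = 13 (+); new bracket [0, 1]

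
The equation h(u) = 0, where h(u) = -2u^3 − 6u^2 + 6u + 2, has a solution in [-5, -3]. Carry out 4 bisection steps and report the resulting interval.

[-3.75, -3.625]

h(-4) = 10 > 0, so the root lies in [-4, -3]
h(-3.5) = -6.75 < 0, so the root lies in [-4, -3.5]
h(-3.75) = 0.59375 > 0, so the root lies in [-3.75, -3.5]
h(-3.625) = -3.3242 < 0, so the root lies in [-3.75, -3.625]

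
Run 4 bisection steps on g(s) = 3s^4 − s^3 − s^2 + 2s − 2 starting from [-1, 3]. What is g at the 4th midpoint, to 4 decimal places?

midpoint 1: g = 1 > 0 → [-1, 1]
midpoint 0: g = -2 < 0 → [0, 1]
midpoint 0.5: g = -1.1875 < 0 → [0.5, 1]
midpoint 0.75: g = -0.5352 < 0 → [0.75, 1]

-0.5352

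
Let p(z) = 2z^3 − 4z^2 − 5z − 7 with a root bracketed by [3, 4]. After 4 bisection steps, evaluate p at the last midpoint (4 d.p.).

1.1929

m = 3.5, p(m) = 12.25 (+); new bracket [3, 3.5]
m = 3.25, p(m) = 3.15625 (+); new bracket [3, 3.25]
m = 3.125, p(m) = -0.652344 (−); new bracket [3.125, 3.25]
m = 3.1875, p(m) = 1.1929 (+); new bracket [3.125, 3.1875]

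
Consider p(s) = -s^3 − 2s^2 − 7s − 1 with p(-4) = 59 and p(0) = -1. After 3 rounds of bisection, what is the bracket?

m = -2, p(m) = 13 (+); new bracket [-2, 0]
m = -1, p(m) = 5 (+); new bracket [-1, 0]
m = -0.5, p(m) = 2.125 (+); new bracket [-0.5, 0]

[-0.5, 0]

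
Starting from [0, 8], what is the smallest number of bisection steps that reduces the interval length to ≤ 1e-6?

23

Width after n steps is 8/2^n. Need 2^n ≥ 8/1e-6 = 8000000.
2^22 = 4194304 < 8000000 ≤ 2^23 = 8388608, so n = 23.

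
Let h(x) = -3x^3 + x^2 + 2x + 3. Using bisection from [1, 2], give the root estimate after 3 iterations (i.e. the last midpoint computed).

m = 1.5, h(m) = -1.875 (−); new bracket [1, 1.5]
m = 1.25, h(m) = 1.203125 (+); new bracket [1.25, 1.5]
m = 1.375, h(m) = -0.158203 (−); new bracket [1.25, 1.375]

1.375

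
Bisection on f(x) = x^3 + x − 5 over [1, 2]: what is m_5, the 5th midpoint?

1.53125

m = 1.5, f(m) = -0.125 (−); new bracket [1.5, 2]
m = 1.75, f(m) = 2.109375 (+); new bracket [1.5, 1.75]
m = 1.625, f(m) = 0.916016 (+); new bracket [1.5, 1.625]
m = 1.5625, f(m) = 0.3772 (+); new bracket [1.5, 1.5625]
m = 1.53125, f(m) = 0.1216 (+); new bracket [1.5, 1.53125]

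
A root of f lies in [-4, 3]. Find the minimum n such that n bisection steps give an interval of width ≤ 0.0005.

Width after n steps is 7/2^n. Need 2^n ≥ 7/0.0005 = 14000.
2^13 = 8192 < 14000 ≤ 2^14 = 16384, so n = 14.

14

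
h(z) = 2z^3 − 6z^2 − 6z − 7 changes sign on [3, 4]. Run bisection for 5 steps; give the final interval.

z = 3.5 gives h = -15.75, negative; keep [3.5, 4]
z = 3.75 gives h = -8.40625, negative; keep [3.75, 4]
z = 3.875 gives h = -3.972656, negative; keep [3.875, 4]
z = 3.9375 gives h = -1.5552, negative; keep [3.9375, 4]
z = 3.96875 gives h = -0.295, negative; keep [3.96875, 4]

[3.96875, 4]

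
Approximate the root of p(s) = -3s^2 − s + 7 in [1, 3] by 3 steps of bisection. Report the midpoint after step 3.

1.25

s = 2 gives p = -7, negative; keep [1, 2]
s = 1.5 gives p = -1.25, negative; keep [1, 1.5]
s = 1.25 gives p = 1.0625, positive; keep [1.25, 1.5]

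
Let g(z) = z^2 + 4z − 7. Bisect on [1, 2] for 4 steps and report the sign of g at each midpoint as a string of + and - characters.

+-+-

z = 1.5 gives g = 1.25, positive; keep [1, 1.5]
z = 1.25 gives g = -0.4375, negative; keep [1.25, 1.5]
z = 1.375 gives g = 0.390625, positive; keep [1.25, 1.375]
z = 1.3125 gives g = -0.0273, negative; keep [1.3125, 1.375]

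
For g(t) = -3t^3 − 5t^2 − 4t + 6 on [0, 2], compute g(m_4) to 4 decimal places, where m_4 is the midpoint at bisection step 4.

0.8145

m = 1, g(m) = -6 (−); new bracket [0, 1]
m = 0.5, g(m) = 2.375 (+); new bracket [0.5, 1]
m = 0.75, g(m) = -1.078125 (−); new bracket [0.5, 0.75]
m = 0.625, g(m) = 0.8145 (+); new bracket [0.625, 0.75]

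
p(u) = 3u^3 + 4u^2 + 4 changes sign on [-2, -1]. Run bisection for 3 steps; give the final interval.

[-1.875, -1.75]

midpoint -1.5: p = 2.875 > 0 → [-2, -1.5]
midpoint -1.75: p = 0.171875 > 0 → [-2, -1.75]
midpoint -1.875: p = -1.712891 < 0 → [-1.875, -1.75]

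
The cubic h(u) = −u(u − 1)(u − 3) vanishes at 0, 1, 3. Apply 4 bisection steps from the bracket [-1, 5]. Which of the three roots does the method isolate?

3

h(2) = 2 > 0, so the root lies in [2, 5]
h(3.5) = -4.375 < 0, so the root lies in [2, 3.5]
h(2.75) = 1.203125 > 0, so the root lies in [2.75, 3.5]
h(3.125) = -0.8301 < 0, so the root lies in [2.75, 3.125]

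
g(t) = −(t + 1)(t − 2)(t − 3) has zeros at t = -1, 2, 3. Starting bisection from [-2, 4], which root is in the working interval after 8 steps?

-1

g(1) = -4 < 0, so the root lies in [-2, 1]
g(-0.5) = -4.375 < 0, so the root lies in [-2, -0.5]
g(-1.25) = 3.453125 > 0, so the root lies in [-1.25, -0.5]
g(-0.875) = -1.3926 < 0, so the root lies in [-1.25, -0.875]
g(-1.0625) = 0.7776 > 0, so the root lies in [-1.0625, -0.875]
g(-0.96875) = -0.3682 < 0, so the root lies in [-1.0625, -0.96875]
g(-1.015625) = 0.1892 > 0, so the root lies in [-1.015625, -0.96875]
g(-0.9921875) = -0.0933 < 0, so the root lies in [-1.015625, -0.9921875]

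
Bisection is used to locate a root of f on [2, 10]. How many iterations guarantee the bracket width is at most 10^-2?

10

Width after n steps is 8/2^n. Need 2^n ≥ 8/10^-2 = 800.
2^9 = 512 < 800 ≤ 2^10 = 1024, so n = 10.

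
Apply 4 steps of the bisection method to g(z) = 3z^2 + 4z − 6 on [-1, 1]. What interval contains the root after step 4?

[0.875, 1]

g(0) = -6 < 0, so the root lies in [0, 1]
g(0.5) = -3.25 < 0, so the root lies in [0.5, 1]
g(0.75) = -1.3125 < 0, so the root lies in [0.75, 1]
g(0.875) = -0.2031 < 0, so the root lies in [0.875, 1]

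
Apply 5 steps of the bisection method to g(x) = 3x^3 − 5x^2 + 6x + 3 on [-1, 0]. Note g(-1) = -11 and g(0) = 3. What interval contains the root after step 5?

m = -0.5, g(m) = -1.625 (−); new bracket [-0.5, 0]
m = -0.25, g(m) = 1.140625 (+); new bracket [-0.5, -0.25]
m = -0.375, g(m) = -0.111328 (−); new bracket [-0.375, -0.25]
m = -0.3125, g(m) = 0.5452 (+); new bracket [-0.375, -0.3125]
m = -0.34375, g(m) = 0.2248 (+); new bracket [-0.375, -0.34375]

[-0.375, -0.34375]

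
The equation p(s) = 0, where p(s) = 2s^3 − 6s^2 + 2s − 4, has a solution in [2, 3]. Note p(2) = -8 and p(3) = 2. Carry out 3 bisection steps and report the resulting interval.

m = 2.5, p(m) = -5.25 (−); new bracket [2.5, 3]
m = 2.75, p(m) = -2.28125 (−); new bracket [2.75, 3]
m = 2.875, p(m) = -0.316406 (−); new bracket [2.875, 3]

[2.875, 3]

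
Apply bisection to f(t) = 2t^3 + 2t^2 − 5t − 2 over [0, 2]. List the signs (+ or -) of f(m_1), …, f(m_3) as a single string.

-+-

t = 1 gives f = -3, negative; keep [1, 2]
t = 1.5 gives f = 1.75, positive; keep [1, 1.5]
t = 1.25 gives f = -1.21875, negative; keep [1.25, 1.5]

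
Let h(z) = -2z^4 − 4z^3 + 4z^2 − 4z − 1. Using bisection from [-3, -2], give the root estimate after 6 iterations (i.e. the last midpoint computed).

-2.890625

z = -2.5 gives h = 18.375, positive; keep [-3, -2.5]
z = -2.75 gives h = 9.054688, positive; keep [-3, -2.75]
z = -2.875 gives h = 1.976074, positive; keep [-3, -2.875]
z = -2.9375 gives h = -2.2608, negative; keep [-2.9375, -2.875]
z = -2.90625 gives h = -0.0813, negative; keep [-2.90625, -2.875]
z = -2.890625 gives h = 0.9624, positive; keep [-2.90625, -2.890625]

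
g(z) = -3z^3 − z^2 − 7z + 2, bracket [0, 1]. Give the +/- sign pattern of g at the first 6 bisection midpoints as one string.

-+---+

g(0.5) = -2.125 < 0, so the root lies in [0, 0.5]
g(0.25) = 0.140625 > 0, so the root lies in [0.25, 0.5]
g(0.375) = -0.923828 < 0, so the root lies in [0.25, 0.375]
g(0.3125) = -0.3767 < 0, so the root lies in [0.25, 0.3125]
g(0.28125) = -0.1146 < 0, so the root lies in [0.25, 0.28125]
g(0.265625) = 0.0138 > 0, so the root lies in [0.265625, 0.28125]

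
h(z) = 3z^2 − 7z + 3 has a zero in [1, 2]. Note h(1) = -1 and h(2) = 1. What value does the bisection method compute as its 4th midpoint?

1.8125

h(1.5) = -0.75 < 0, so the root lies in [1.5, 2]
h(1.75) = -0.0625 < 0, so the root lies in [1.75, 2]
h(1.875) = 0.421875 > 0, so the root lies in [1.75, 1.875]
h(1.8125) = 0.168 > 0, so the root lies in [1.75, 1.8125]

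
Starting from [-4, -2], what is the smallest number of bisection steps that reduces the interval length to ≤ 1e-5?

Width after n steps is 2/2^n. Need 2^n ≥ 2/1e-5 = 200000.
2^17 = 131072 < 200000 ≤ 2^18 = 262144, so n = 18.

18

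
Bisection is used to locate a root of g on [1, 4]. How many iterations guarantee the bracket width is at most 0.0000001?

Width after n steps is 3/2^n. Need 2^n ≥ 3/0.0000001 = 30000000.
2^24 = 16777216 < 30000000 ≤ 2^25 = 33554432, so n = 25.

25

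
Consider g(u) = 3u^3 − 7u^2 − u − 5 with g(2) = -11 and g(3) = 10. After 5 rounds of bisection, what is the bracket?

g(2.5) = -4.375 < 0, so the root lies in [2.5, 3]
g(2.75) = 1.703125 > 0, so the root lies in [2.5, 2.75]
g(2.625) = -1.595703 < 0, so the root lies in [2.625, 2.75]
g(2.6875) = -0.0134 < 0, so the root lies in [2.6875, 2.75]
g(2.71875) = 0.8278 > 0, so the root lies in [2.6875, 2.71875]

[2.6875, 2.71875]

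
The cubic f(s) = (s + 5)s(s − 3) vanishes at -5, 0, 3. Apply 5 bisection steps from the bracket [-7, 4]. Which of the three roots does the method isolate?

s = -1.5 gives f = 23.625, positive; keep [-7, -1.5]
s = -4.25 gives f = 23.109375, positive; keep [-7, -4.25]
s = -5.625 gives f = -30.322266, negative; keep [-5.625, -4.25]
s = -4.9375 gives f = 2.4495, positive; keep [-5.625, -4.9375]
s = -5.28125 gives f = -12.3006, negative; keep [-5.28125, -4.9375]

-5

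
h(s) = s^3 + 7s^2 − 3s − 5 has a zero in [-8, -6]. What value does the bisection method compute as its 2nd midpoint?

midpoint -7: h = 16 > 0 → [-8, -7]
midpoint -7.5: h = -10.625 < 0 → [-7.5, -7]

-7.5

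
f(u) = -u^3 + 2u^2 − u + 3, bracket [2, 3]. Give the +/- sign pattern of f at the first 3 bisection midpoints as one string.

m = 2.5, f(m) = -2.625 (−); new bracket [2, 2.5]
m = 2.25, f(m) = -0.515625 (−); new bracket [2, 2.25]
m = 2.125, f(m) = 0.310547 (+); new bracket [2.125, 2.25]

--+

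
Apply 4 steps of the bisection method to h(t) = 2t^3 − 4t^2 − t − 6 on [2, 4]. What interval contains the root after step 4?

[2.625, 2.75]

t = 3 gives h = 9, positive; keep [2, 3]
t = 2.5 gives h = -2.25, negative; keep [2.5, 3]
t = 2.75 gives h = 2.59375, positive; keep [2.5, 2.75]
t = 2.625 gives h = -0.0117, negative; keep [2.625, 2.75]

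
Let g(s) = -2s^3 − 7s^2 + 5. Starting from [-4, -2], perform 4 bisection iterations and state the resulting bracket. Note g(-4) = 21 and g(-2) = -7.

m = -3, g(m) = -4 (−); new bracket [-4, -3]
m = -3.5, g(m) = 5 (+); new bracket [-3.5, -3]
m = -3.25, g(m) = -0.28125 (−); new bracket [-3.5, -3.25]
m = -3.375, g(m) = 2.1523 (+); new bracket [-3.375, -3.25]

[-3.375, -3.25]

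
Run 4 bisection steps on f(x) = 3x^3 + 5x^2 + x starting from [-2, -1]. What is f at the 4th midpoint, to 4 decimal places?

-0.0168

midpoint -1.5: f = -0.375 < 0 → [-1.5, -1]
midpoint -1.25: f = 0.703125 > 0 → [-1.5, -1.25]
midpoint -1.375: f = 0.279297 > 0 → [-1.5, -1.375]
midpoint -1.4375: f = -0.0168 < 0 → [-1.4375, -1.375]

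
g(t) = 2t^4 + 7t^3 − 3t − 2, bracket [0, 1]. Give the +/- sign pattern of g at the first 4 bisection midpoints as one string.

g(0.5) = -2.5 < 0, so the root lies in [0.5, 1]
g(0.75) = -0.664062 < 0, so the root lies in [0.75, 1]
g(0.875) = 1.236816 > 0, so the root lies in [0.75, 0.875]
g(0.8125) = 0.1888 > 0, so the root lies in [0.75, 0.8125]

--++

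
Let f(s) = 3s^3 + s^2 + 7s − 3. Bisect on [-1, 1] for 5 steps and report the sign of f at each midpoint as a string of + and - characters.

f(0) = -3 < 0, so the root lies in [0, 1]
f(0.5) = 1.125 > 0, so the root lies in [0, 0.5]
f(0.25) = -1.140625 < 0, so the root lies in [0.25, 0.5]
f(0.375) = -0.0762 < 0, so the root lies in [0.375, 0.5]
f(0.4375) = 0.5051 > 0, so the root lies in [0.375, 0.4375]

-+--+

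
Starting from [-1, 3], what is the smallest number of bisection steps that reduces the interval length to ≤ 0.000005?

Width after n steps is 4/2^n. Need 2^n ≥ 4/0.000005 = 800000.
2^19 = 524288 < 800000 ≤ 2^20 = 1048576, so n = 20.

20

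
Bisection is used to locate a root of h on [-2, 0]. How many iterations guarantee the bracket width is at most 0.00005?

Width after n steps is 2/2^n. Need 2^n ≥ 2/0.00005 = 40000.
2^15 = 32768 < 40000 ≤ 2^16 = 65536, so n = 16.

16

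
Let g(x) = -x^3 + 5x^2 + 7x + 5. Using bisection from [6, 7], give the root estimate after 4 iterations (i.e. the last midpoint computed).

6.1875

midpoint 6.5: g = -12.875 < 0 → [6, 6.5]
midpoint 6.25: g = -0.078125 < 0 → [6, 6.25]
midpoint 6.125: g = 5.669922 > 0 → [6.125, 6.25]
midpoint 6.1875: g = 2.8489 > 0 → [6.1875, 6.25]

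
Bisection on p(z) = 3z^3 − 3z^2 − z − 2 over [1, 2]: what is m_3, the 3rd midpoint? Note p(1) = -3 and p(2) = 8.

midpoint 1.5: p = -0.125 < 0 → [1.5, 2]
midpoint 1.75: p = 3.140625 > 0 → [1.5, 1.75]
midpoint 1.625: p = 1.326172 > 0 → [1.5, 1.625]

1.625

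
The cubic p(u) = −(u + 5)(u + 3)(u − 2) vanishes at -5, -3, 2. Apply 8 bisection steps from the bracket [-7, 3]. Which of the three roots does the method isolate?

midpoint -2: p = 12 > 0 → [-2, 3]
midpoint 0.5: p = 28.875 > 0 → [0.5, 3]
midpoint 1.75: p = 8.015625 > 0 → [1.75, 3]
midpoint 2.375: p = -14.8652 < 0 → [1.75, 2.375]
midpoint 2.0625: p = -2.2346 < 0 → [1.75, 2.0625]
midpoint 1.90625: p = 3.1766 > 0 → [1.90625, 2.0625]
midpoint 1.984375: p = 0.5439 > 0 → [1.984375, 2.0625]
midpoint 2.0234375: p = -0.8269 < 0 → [1.984375, 2.0234375]

2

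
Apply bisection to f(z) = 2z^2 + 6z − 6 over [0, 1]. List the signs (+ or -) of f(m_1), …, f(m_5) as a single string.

--++-

m = 0.5, f(m) = -2.5 (−); new bracket [0.5, 1]
m = 0.75, f(m) = -0.375 (−); new bracket [0.75, 1]
m = 0.875, f(m) = 0.78125 (+); new bracket [0.75, 0.875]
m = 0.8125, f(m) = 0.1953 (+); new bracket [0.75, 0.8125]
m = 0.78125, f(m) = -0.0918 (−); new bracket [0.78125, 0.8125]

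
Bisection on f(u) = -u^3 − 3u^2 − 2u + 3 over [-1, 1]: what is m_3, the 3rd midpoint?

0.75

f(0) = 3 > 0, so the root lies in [0, 1]
f(0.5) = 1.125 > 0, so the root lies in [0.5, 1]
f(0.75) = -0.609375 < 0, so the root lies in [0.5, 0.75]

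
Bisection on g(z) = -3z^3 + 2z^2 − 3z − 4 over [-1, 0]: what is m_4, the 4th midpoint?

-0.6875

m = -0.5, g(m) = -1.625 (−); new bracket [-1, -0.5]
m = -0.75, g(m) = 0.640625 (+); new bracket [-0.75, -0.5]
m = -0.625, g(m) = -0.611328 (−); new bracket [-0.75, -0.625]
m = -0.6875, g(m) = -0.0173 (−); new bracket [-0.75, -0.6875]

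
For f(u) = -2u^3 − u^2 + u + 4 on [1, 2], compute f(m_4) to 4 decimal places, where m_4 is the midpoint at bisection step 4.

0.4282

m = 1.5, f(m) = -3.5 (−); new bracket [1, 1.5]
m = 1.25, f(m) = -0.21875 (−); new bracket [1, 1.25]
m = 1.125, f(m) = 1.011719 (+); new bracket [1.125, 1.25]
m = 1.1875, f(m) = 0.4282 (+); new bracket [1.1875, 1.25]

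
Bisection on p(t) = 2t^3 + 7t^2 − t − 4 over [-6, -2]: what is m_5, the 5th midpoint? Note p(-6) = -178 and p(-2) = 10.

m = -4, p(m) = -16 (−); new bracket [-4, -2]
m = -3, p(m) = 8 (+); new bracket [-4, -3]
m = -3.5, p(m) = -0.5 (−); new bracket [-3.5, -3]
m = -3.25, p(m) = 4.5312 (+); new bracket [-3.5, -3.25]
m = -3.375, p(m) = 2.2227 (+); new bracket [-3.5, -3.375]

-3.375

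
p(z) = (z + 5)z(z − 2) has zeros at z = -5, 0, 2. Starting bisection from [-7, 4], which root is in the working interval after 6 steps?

p(-1.5) = 18.375 > 0, so the root lies in [-7, -1.5]
p(-4.25) = 19.921875 > 0, so the root lies in [-7, -4.25]
p(-5.625) = -26.806641 < 0, so the root lies in [-5.625, -4.25]
p(-4.9375) = 2.1409 > 0, so the root lies in [-5.625, -4.9375]
p(-5.28125) = -10.8152 < 0, so the root lies in [-5.28125, -4.9375]
p(-5.109375) = -3.973 < 0, so the root lies in [-5.109375, -4.9375]

-5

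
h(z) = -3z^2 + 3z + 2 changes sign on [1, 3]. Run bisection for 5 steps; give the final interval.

midpoint 2: h = -4 < 0 → [1, 2]
midpoint 1.5: h = -0.25 < 0 → [1, 1.5]
midpoint 1.25: h = 1.0625 > 0 → [1.25, 1.5]
midpoint 1.375: h = 0.4531 > 0 → [1.375, 1.5]
midpoint 1.4375: h = 0.1133 > 0 → [1.4375, 1.5]

[1.4375, 1.5]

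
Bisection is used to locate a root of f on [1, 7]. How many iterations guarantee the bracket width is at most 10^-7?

26

Width after n steps is 6/2^n. Need 2^n ≥ 6/10^-7 = 60000000.
2^25 = 33554432 < 60000000 ≤ 2^26 = 67108864, so n = 26.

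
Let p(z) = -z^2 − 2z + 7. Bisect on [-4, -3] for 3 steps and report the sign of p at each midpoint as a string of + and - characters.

++-

midpoint -3.5: p = 1.75 > 0 → [-4, -3.5]
midpoint -3.75: p = 0.4375 > 0 → [-4, -3.75]
midpoint -3.875: p = -0.265625 < 0 → [-3.875, -3.75]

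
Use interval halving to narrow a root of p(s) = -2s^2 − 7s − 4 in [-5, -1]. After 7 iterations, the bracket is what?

midpoint -3: p = -1 < 0 → [-3, -1]
midpoint -2: p = 2 > 0 → [-3, -2]
midpoint -2.5: p = 1 > 0 → [-3, -2.5]
midpoint -2.75: p = 0.125 > 0 → [-3, -2.75]
midpoint -2.875: p = -0.4062 < 0 → [-2.875, -2.75]
midpoint -2.8125: p = -0.1328 < 0 → [-2.8125, -2.75]
midpoint -2.78125: p = -0.002 < 0 → [-2.78125, -2.75]

[-2.78125, -2.75]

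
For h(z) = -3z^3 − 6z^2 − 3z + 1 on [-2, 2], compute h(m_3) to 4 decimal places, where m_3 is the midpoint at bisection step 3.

-2.3750

m = 0, h(m) = 1 (+); new bracket [0, 2]
m = 1, h(m) = -11 (−); new bracket [0, 1]
m = 0.5, h(m) = -2.375 (−); new bracket [0, 0.5]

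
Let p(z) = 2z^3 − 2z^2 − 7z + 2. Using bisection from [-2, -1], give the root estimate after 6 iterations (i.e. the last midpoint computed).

p(-1.5) = 1.25 > 0, so the root lies in [-2, -1.5]
p(-1.75) = -2.59375 < 0, so the root lies in [-1.75, -1.5]
p(-1.625) = -0.488281 < 0, so the root lies in [-1.625, -1.5]
p(-1.5625) = 0.4253 > 0, so the root lies in [-1.625, -1.5625]
p(-1.59375) = -0.0202 < 0, so the root lies in [-1.59375, -1.5625]
p(-1.578125) = 0.2053 > 0, so the root lies in [-1.59375, -1.578125]

-1.578125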